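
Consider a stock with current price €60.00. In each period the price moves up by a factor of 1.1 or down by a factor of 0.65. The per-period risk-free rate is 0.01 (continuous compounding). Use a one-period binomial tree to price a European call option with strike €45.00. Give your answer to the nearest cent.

€16.64

Risk-neutral probability p = (e^0.01 − 0.65)/(1.1 − 0.65) = 0.3601/0.4500 = 0.8001
Terminal stock prices: S_u = 66, S_d = 39
Terminal payoffs (S − K): max(21, 0) = 21, max(-6, 0) = 0
Node 0 (S = 60): V_0 = e^(−0.01)·[0.8001·21.0000 + 0.1999·0.0000] = 16.6352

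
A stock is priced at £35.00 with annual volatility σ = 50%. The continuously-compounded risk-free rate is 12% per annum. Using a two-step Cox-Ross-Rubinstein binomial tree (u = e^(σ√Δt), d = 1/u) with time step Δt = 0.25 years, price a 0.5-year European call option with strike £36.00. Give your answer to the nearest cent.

CRR parameters: u = e^(σ√Δt) = e^(0.5·√0.25) = 1.2840, d = 1/u = 0.7788
Per-period rate: rΔt = 0.12·0.25 = 0.03, so R = e^0.03 = 1.0305
Risk-neutral probability p = (e^0.03 − 0.7788)/(1.2840 − 0.7788) = 0.2517/0.5052 = 0.4981
Terminal stock prices: S_uu = 57.71, S_ud = 35, S_dd = 21.23
Terminal payoffs (S − K): max(21.71, 0) = 21.71, max(-1, 0) = 0, max(-14.77, 0) = 0
Node u (S = 44.94): V_u = e^(−0.03)·[0.4981·21.7052 + 0.5019·0.0000] = 10.4919
Node d (S = 27.26): V_d = e^(−0.03)·[0.4981·0.0000 + 0.5019·0.0000] = 0.0000
Node 0 (S = 35): V_0 = e^(−0.03)·[0.4981·10.4919 + 0.5019·0.0000] = 5.0716

£5.07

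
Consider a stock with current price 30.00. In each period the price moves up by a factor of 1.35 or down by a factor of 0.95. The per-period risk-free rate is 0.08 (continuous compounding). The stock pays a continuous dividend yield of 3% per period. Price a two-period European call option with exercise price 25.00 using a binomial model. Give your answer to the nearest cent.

Per-period risk-free factor R = e^0.08 = 1.0833; dividend-adjusted growth = e^(0.08−0.03) = 1.0513.
Risk-neutral probability p = (1.0513 − 0.95)/(1.35 − 0.95) = 0.1013/0.4000 = 0.2532
Terminal stock prices: S_uu = 54.68, S_ud = 38.48, S_dd = 27.07
Terminal payoffs (S − K): max(29.68, 0) = 29.68, max(13.48, 0) = 13.48, max(2.075, 0) = 2.075
Node u (S = 40.5): V_u = e^(−0.08)·[0.2532·29.6750 + 0.7468·13.4750] = 16.2251
Node d (S = 28.5): V_d = e^(−0.08)·[0.2532·13.4750 + 0.7468·2.0750] = 4.5798
Node 0 (S = 30): V_0 = e^(−0.08)·[0.2532·16.2251 + 0.7468·4.5798] = 6.9493

6.95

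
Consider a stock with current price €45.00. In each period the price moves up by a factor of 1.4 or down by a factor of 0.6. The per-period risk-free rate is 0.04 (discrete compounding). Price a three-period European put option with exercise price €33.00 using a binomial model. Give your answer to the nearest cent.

Risk-neutral probability p = (1 + 0.04 − 0.6)/(1.4 − 0.6) = 0.4400/0.8000 = 0.5500
Terminal stock prices: S_uuu = 123.5, S_uud = 52.92, S_udd = 22.68, S_ddd = 9.72
Terminal payoffs (K − S): max(-90.48, 0) = 0, max(-19.92, 0) = 0, max(10.32, 0) = 10.32, max(23.28, 0) = 23.28
Node uu (S = 88.2): V_uu = 1/1.04·[0.5500·0.0000 + 0.4500·0.0000] = 0.0000
Node ud (S = 37.8): V_ud = 1/1.04·[0.5500·0.0000 + 0.4500·10.3200] = 4.4654
Node dd (S = 16.2): V_dd = 1/1.04·[0.5500·10.3200 + 0.4500·23.2800] = 15.5308
Node u (S = 63): V_u = 1/1.04·[0.5500·0.0000 + 0.4500·4.4654] = 1.9321
Node d (S = 27): V_d = 1/1.04·[0.5500·4.4654 + 0.4500·15.5308] = 9.0815
Node 0 (S = 45): V_0 = 1/1.04·[0.5500·1.9321 + 0.4500·9.0815] = 4.9513

€4.95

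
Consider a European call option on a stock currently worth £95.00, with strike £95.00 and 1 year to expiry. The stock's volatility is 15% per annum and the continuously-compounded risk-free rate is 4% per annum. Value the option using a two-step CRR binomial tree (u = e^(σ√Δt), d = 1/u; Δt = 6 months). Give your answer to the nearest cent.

£6.97

CRR parameters: u = e^(σ√Δt) = e^(0.15·√0.5) = 1.1119, d = 1/u = 0.8994
Per-period rate: rΔt = 0.04·0.5 = 0.02, so R = e^0.02 = 1.0202
Risk-neutral probability p = (e^0.02 − 0.8994)/(1.1119 − 0.8994) = 0.1208/0.2125 = 0.5686
Terminal stock prices: S_uu = 117.4, S_ud = 95, S_dd = 76.84
Terminal payoffs (S − K): max(22.45, 0) = 22.45, max(0, 0) = 0, max(-18.16, 0) = 0
Node u (S = 105.6): V_u = e^(−0.02)·[0.5686·22.4496 + 0.4314·0.0000] = 12.5112
Node d (S = 85.44): V_d = e^(−0.02)·[0.5686·0.0000 + 0.4314·0.0000] = 0.0000
Node 0 (S = 95): V_0 = e^(−0.02)·[0.5686·12.5112 + 0.4314·0.0000] = 6.9725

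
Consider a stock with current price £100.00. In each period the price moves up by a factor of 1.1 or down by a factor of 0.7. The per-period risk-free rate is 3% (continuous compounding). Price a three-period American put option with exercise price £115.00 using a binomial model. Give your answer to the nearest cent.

Risk-neutral probability p = (e^0.03 − 0.7)/(1.1 − 0.7) = 0.3305/0.4000 = 0.8261
Terminal stock prices: S_uuu = 133.1, S_uud = 84.7, S_udd = 53.9, S_ddd = 34.3
Terminal payoffs (K − S): max(-18.1, 0) = 0, max(30.3, 0) = 30.3, max(61.1, 0) = 61.1, max(80.7, 0) = 80.7
Node uu (S = 121): continuation = e^(−0.03)·[0.8261·0.0000 + 0.1739·30.3000] = 5.1124; exercise value = 0.0000 ≤ continuation, so V_uu = 5.1124
Node ud (S = 77): continuation = e^(−0.03)·[0.8261·30.3000 + 0.1739·61.1000] = 34.6012; exercise value = 38.0000 > continuation, so V_ud = 38.0000 (exercise)
Node dd (S = 49): continuation = e^(−0.03)·[0.8261·61.1000 + 0.1739·80.7000] = 62.6012; exercise value = 66.0000 > continuation, so V_dd = 66.0000 (exercise)
Node u (S = 110): continuation = e^(−0.03)·[0.8261·5.1124 + 0.1739·38.0000] = 10.5103; exercise value = 5.0000 ≤ continuation, so V_u = 10.5103
Node d (S = 70): continuation = e^(−0.03)·[0.8261·38.0000 + 0.1739·66.0000] = 41.6012; exercise value = 45.0000 > continuation, so V_d = 45.0000 (exercise)
Node 0 (S = 100): continuation = e^(−0.03)·[0.8261·10.5103 + 0.1739·45.0000] = 16.0189; exercise value = 15.0000 ≤ continuation, so V_0 = 16.0189

£16.02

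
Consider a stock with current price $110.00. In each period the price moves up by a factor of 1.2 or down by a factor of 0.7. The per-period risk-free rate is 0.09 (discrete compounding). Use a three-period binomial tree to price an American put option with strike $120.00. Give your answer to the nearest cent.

Risk-neutral probability p = (1 + 0.09 − 0.7)/(1.2 − 0.7) = 0.3900/0.5000 = 0.7800
Terminal stock prices: S_uuu = 190.1, S_uud = 110.9, S_udd = 64.68, S_ddd = 37.73
Terminal payoffs (K − S): max(-70.08, 0) = 0, max(9.12, 0) = 9.12, max(55.32, 0) = 55.32, max(82.27, 0) = 82.27
Node uu (S = 158.4): continuation = 1/1.09·[0.7800·0.0000 + 0.2200·9.1200] = 1.8407; exercise value = 0.0000 ≤ continuation, so V_uu = 1.8407
Node ud (S = 92.4): continuation = 1/1.09·[0.7800·9.1200 + 0.2200·55.3200] = 17.6917; exercise value = 27.6000 > continuation, so V_ud = 27.6000 (exercise)
Node dd (S = 53.9): continuation = 1/1.09·[0.7800·55.3200 + 0.2200·82.2700] = 56.1917; exercise value = 66.1000 > continuation, so V_dd = 66.1000 (exercise)
Node u (S = 132): continuation = 1/1.09·[0.7800·1.8407 + 0.2200·27.6000] = 6.8879; exercise value = 0.0000 ≤ continuation, so V_u = 6.8879
Node d (S = 77): continuation = 1/1.09·[0.7800·27.6000 + 0.2200·66.1000] = 33.0917; exercise value = 43.0000 > continuation, so V_d = 43.0000 (exercise)
Node 0 (S = 110): continuation = 1/1.09·[0.7800·6.8879 + 0.2200·43.0000] = 13.6078; exercise value = 10.0000 ≤ continuation, so V_0 = 13.6078

$13.61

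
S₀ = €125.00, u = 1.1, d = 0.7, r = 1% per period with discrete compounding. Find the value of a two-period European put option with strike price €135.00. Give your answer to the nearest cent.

€16.91

Risk-neutral probability p = (1 + 0.01 − 0.7)/(1.1 − 0.7) = 0.3100/0.4000 = 0.7750
Terminal stock prices: S_uu = 151.3, S_ud = 96.25, S_dd = 61.25
Terminal payoffs (K − S): max(-16.25, 0) = 0, max(38.75, 0) = 38.75, max(73.75, 0) = 73.75
Node u (S = 137.5): V_u = 1/1.01·[0.7750·0.0000 + 0.2250·38.7500] = 8.6324
Node d (S = 87.5): V_d = 1/1.01·[0.7750·38.7500 + 0.2250·73.7500] = 46.1634
Node 0 (S = 125): V_0 = 1/1.01·[0.7750·8.6324 + 0.2250·46.1634] = 16.9078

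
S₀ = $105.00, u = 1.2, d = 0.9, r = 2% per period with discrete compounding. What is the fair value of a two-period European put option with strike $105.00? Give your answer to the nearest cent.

$6.90

Risk-neutral probability p = (1 + 0.02 − 0.9)/(1.2 − 0.9) = 0.1200/0.3000 = 0.4000
Terminal stock prices: S_uu = 151.2, S_ud = 113.4, S_dd = 85.05
Terminal payoffs (K − S): max(-46.2, 0) = 0, max(-8.4, 0) = 0, max(19.95, 0) = 19.95
Node u (S = 126): V_u = 1/1.02·[0.4000·0.0000 + 0.6000·0.0000] = 0.0000
Node d (S = 94.5): V_d = 1/1.02·[0.4000·0.0000 + 0.6000·19.9500] = 11.7353
Node 0 (S = 105): V_0 = 1/1.02·[0.4000·0.0000 + 0.6000·11.7353] = 6.9031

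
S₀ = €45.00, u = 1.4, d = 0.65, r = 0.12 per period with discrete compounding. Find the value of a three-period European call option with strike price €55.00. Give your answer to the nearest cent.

€12.72

Risk-neutral probability p = (1 + 0.12 − 0.65)/(1.4 − 0.65) = 0.4700/0.7500 = 0.6267
Terminal stock prices: S_uuu = 123.5, S_uud = 57.33, S_udd = 26.62, S_ddd = 12.36
Terminal payoffs (S − K): max(68.48, 0) = 68.48, max(2.33, 0) = 2.33, max(-28.38, 0) = 0, max(-42.64, 0) = 0
Node uu (S = 88.2): V_uu = 1/1.12·[0.6267·68.4800 + 0.3733·2.3300] = 39.0929
Node ud (S = 40.95): V_ud = 1/1.12·[0.6267·2.3300 + 0.3733·0.0000] = 1.3037
Node dd (S = 19.01): V_dd = 1/1.12·[0.6267·0.0000 + 0.3733·0.0000] = 0.0000
Node u (S = 63): V_u = 1/1.12·[0.6267·39.0929 + 0.3733·1.3037] = 22.3079
Node d (S = 29.25): V_d = 1/1.12·[0.6267·1.3037 + 0.3733·0.0000] = 0.7294
Node 0 (S = 45): V_0 = 1/1.12·[0.6267·22.3079 + 0.3733·0.7294] = 12.7250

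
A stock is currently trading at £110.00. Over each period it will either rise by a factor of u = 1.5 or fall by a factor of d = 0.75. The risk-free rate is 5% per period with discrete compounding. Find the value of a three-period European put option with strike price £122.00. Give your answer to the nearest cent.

£25.00

Risk-neutral probability p = (1 + 0.05 − 0.75)/(1.5 − 0.75) = 0.3000/0.7500 = 0.4000
Terminal stock prices: S_uuu = 371.2, S_uud = 185.6, S_udd = 92.81, S_ddd = 46.41
Terminal payoffs (K − S): max(-249.2, 0) = 0, max(-63.62, 0) = 0, max(29.19, 0) = 29.19, max(75.59, 0) = 75.59
Node uu (S = 247.5): V_uu = 1/1.05·[0.4000·0.0000 + 0.6000·0.0000] = 0.0000
Node ud (S = 123.8): V_ud = 1/1.05·[0.4000·0.0000 + 0.6000·29.1875] = 16.6786
Node dd (S = 61.88): V_dd = 1/1.05·[0.4000·29.1875 + 0.6000·75.5938] = 54.3155
Node u (S = 165): V_u = 1/1.05·[0.4000·0.0000 + 0.6000·16.6786] = 9.5306
Node d (S = 82.5): V_d = 1/1.05·[0.4000·16.6786 + 0.6000·54.3155] = 37.3912
Node 0 (S = 110): V_0 = 1/1.05·[0.4000·9.5306 + 0.6000·37.3912] = 24.9971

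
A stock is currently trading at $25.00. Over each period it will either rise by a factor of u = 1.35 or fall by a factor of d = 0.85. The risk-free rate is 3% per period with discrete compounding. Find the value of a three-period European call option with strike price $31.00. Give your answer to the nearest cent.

$3.06

Risk-neutral probability p = (1 + 0.03 − 0.85)/(1.35 − 0.85) = 0.1800/0.5000 = 0.3600
Terminal stock prices: S_uuu = 61.51, S_uud = 38.73, S_udd = 24.38, S_ddd = 15.35
Terminal payoffs (S − K): max(30.51, 0) = 30.51, max(7.728, 0) = 7.728, max(-6.616, 0) = 0, max(-15.65, 0) = 0
Node uu (S = 45.56): V_uu = 1/1.03·[0.3600·30.5094 + 0.6400·7.7281] = 15.4654
Node ud (S = 28.69): V_ud = 1/1.03·[0.3600·7.7281 + 0.6400·0.0000] = 2.7011
Node dd (S = 18.06): V_dd = 1/1.03·[0.3600·0.0000 + 0.6400·0.0000] = 0.0000
Node u (S = 33.75): V_u = 1/1.03·[0.3600·15.4654 + 0.6400·2.7011] = 7.0837
Node d (S = 21.25): V_d = 1/1.03·[0.3600·2.7011 + 0.6400·0.0000] = 0.9441
Node 0 (S = 25): V_0 = 1/1.03·[0.3600·7.0837 + 0.6400·0.9441] = 3.0625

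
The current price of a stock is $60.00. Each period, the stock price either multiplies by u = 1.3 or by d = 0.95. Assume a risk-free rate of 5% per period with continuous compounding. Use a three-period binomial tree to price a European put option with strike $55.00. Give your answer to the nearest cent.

$1.10

Risk-neutral probability p = (e^0.05 − 0.95)/(1.3 − 0.95) = 0.1013/0.3500 = 0.2893
Terminal stock prices: S_uuu = 131.8, S_uud = 96.33, S_udd = 70.39, S_ddd = 51.44
Terminal payoffs (K − S): max(-76.82, 0) = 0, max(-41.33, 0) = 0, max(-15.39, 0) = 0, max(3.558, 0) = 3.558
Node uu (S = 101.4): V_uu = e^(−0.05)·[0.2893·0.0000 + 0.7107·0.0000] = 0.0000
Node ud (S = 74.1): V_ud = e^(−0.05)·[0.2893·0.0000 + 0.7107·0.0000] = 0.0000
Node dd (S = 54.15): V_dd = e^(−0.05)·[0.2893·0.0000 + 0.7107·3.5575] = 2.4049
Node u (S = 78): V_u = e^(−0.05)·[0.2893·0.0000 + 0.7107·0.0000] = 0.0000
Node d (S = 57): V_d = e^(−0.05)·[0.2893·0.0000 + 0.7107·2.4049] = 1.6257
Node 0 (S = 60): V_0 = e^(−0.05)·[0.2893·0.0000 + 0.7107·1.6257] = 1.0989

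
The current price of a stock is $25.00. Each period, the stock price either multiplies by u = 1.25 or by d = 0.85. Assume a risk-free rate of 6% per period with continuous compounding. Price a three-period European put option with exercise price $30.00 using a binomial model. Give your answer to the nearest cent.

$3.45

Risk-neutral probability p = (e^0.06 − 0.85)/(1.25 − 0.85) = 0.2118/0.4000 = 0.5296
Terminal stock prices: S_uuu = 48.83, S_uud = 33.2, S_udd = 22.58, S_ddd = 15.35
Terminal payoffs (K − S): max(-18.83, 0) = 0, max(-3.203, 0) = 0, max(7.422, 0) = 7.422, max(14.65, 0) = 14.65
Node uu (S = 39.06): V_uu = e^(−0.06)·[0.5296·0.0000 + 0.4704·0.0000] = 0.0000
Node ud (S = 26.56): V_ud = e^(−0.06)·[0.5296·0.0000 + 0.4704·7.4219] = 3.2880
Node dd (S = 18.06): V_dd = e^(−0.06)·[0.5296·7.4219 + 0.4704·14.6469] = 10.1904
Node u (S = 31.25): V_u = e^(−0.06)·[0.5296·0.0000 + 0.4704·3.2880] = 1.4566
Node d (S = 21.25): V_d = e^(−0.06)·[0.5296·3.2880 + 0.4704·10.1904] = 6.1544
Node 0 (S = 25): V_0 = e^(−0.06)·[0.5296·1.4566 + 0.4704·6.1544] = 3.4530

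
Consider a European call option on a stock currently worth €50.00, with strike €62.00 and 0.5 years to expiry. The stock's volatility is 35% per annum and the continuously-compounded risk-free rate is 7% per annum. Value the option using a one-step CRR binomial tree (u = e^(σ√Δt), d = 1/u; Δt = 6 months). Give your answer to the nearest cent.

CRR parameters: u = e^(σ√Δt) = e^(0.35·√0.5) = 1.2808, d = 1/u = 0.7808
Per-period rate: rΔt = 0.07·0.5 = 0.035, so R = e^0.035 = 1.0356
Risk-neutral probability p = (e^0.035 − 0.7808)/(1.2808 − 0.7808) = 0.2549/0.5000 = 0.5097
Terminal stock prices: S_u = 64.04, S_d = 39.04
Terminal payoffs (S − K): max(2.04, 0) = 2.04, max(-22.96, 0) = 0
Node 0 (S = 50): V_0 = e^(−0.035)·[0.5097·2.0402 + 0.4903·0.0000] = 1.0041

€1.00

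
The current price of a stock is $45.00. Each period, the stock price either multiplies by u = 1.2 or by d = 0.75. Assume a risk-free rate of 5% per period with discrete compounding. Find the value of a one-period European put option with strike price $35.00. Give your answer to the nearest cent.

Risk-neutral probability p = (1 + 0.05 − 0.75)/(1.2 − 0.75) = 0.3000/0.4500 = 0.6667
Terminal stock prices: S_u = 54, S_d = 33.75
Terminal payoffs (K − S): max(-19, 0) = 0, max(1.25, 0) = 1.25
Node 0 (S = 45): V_0 = 1/1.05·[0.6667·0.0000 + 0.3333·1.2500] = 0.3968

$0.40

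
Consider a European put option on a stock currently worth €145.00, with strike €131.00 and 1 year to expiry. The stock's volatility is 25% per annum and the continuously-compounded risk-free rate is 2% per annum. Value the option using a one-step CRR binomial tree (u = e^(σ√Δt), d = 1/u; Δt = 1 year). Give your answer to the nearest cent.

CRR parameters: u = e^(σ√Δt) = e^(0.25·√1) = 1.2840, d = 1/u = 0.7788
Per-period rate: rΔt = 0.02·1 = 0.02, so R = e^0.02 = 1.0202
Risk-neutral probability p = (e^0.02 − 0.7788)/(1.2840 − 0.7788) = 0.2414/0.5052 = 0.4778
Terminal stock prices: S_u = 186.2, S_d = 112.9
Terminal payoffs (K − S): max(-55.18, 0) = 0, max(18.07, 0) = 18.07
Node 0 (S = 145): V_0 = e^(−0.02)·[0.4778·0.0000 + 0.5222·18.0739] = 9.2511

€9.25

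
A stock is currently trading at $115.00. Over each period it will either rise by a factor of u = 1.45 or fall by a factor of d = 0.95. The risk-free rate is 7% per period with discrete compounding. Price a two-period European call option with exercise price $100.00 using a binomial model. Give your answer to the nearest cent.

$27.66

Risk-neutral probability p = (1 + 0.07 − 0.95)/(1.45 − 0.95) = 0.1200/0.5000 = 0.2400
Terminal stock prices: S_uu = 241.8, S_ud = 158.4, S_dd = 103.8
Terminal payoffs (S − K): max(141.8, 0) = 141.8, max(58.41, 0) = 58.41, max(3.787, 0) = 3.787
Node u (S = 166.8): V_u = 1/1.07·[0.2400·141.7875 + 0.7600·58.4125] = 73.2921
Node d (S = 109.2): V_d = 1/1.07·[0.2400·58.4125 + 0.7600·3.7875] = 15.7921
Node 0 (S = 115): V_0 = 1/1.07·[0.2400·73.2921 + 0.7600·15.7921] = 27.6561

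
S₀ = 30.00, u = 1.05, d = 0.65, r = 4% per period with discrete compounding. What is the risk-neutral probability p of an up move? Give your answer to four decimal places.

Risk-neutral probability p = (1 + 0.04 − 0.65)/(1.05 − 0.65) = 0.3900/0.4000 = 0.9750

p = 0.9750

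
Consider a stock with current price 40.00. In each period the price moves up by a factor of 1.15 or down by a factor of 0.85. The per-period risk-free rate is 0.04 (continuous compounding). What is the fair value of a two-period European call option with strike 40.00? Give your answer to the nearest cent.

Risk-neutral probability p = (e^0.04 − 0.85)/(1.15 − 0.85) = 0.1908/0.3000 = 0.6360
Terminal stock prices: S_uu = 52.9, S_ud = 39.1, S_dd = 28.9
Terminal payoffs (S − K): max(12.9, 0) = 12.9, max(-0.9, 0) = 0, max(-11.1, 0) = 0
Node u (S = 46): V_u = e^(−0.04)·[0.6360·12.9000 + 0.3640·0.0000] = 7.8831
Node d (S = 34): V_d = e^(−0.04)·[0.6360·0.0000 + 0.3640·0.0000] = 0.0000
Node 0 (S = 40): V_0 = e^(−0.04)·[0.6360·7.8831 + 0.3640·0.0000] = 4.8174

4.82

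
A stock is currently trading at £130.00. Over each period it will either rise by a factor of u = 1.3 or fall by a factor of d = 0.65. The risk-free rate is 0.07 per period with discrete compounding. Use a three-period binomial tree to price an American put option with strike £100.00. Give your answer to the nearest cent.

Risk-neutral probability p = (1 + 0.07 − 0.65)/(1.3 − 0.65) = 0.4200/0.6500 = 0.6462
Terminal stock prices: S_uuu = 285.6, S_uud = 142.8, S_udd = 71.4, S_ddd = 35.7
Terminal payoffs (K − S): max(-185.6, 0) = 0, max(-42.81, 0) = 0, max(28.6, 0) = 28.6, max(64.3, 0) = 64.3
Node uu (S = 219.7): continuation = 1/1.07·[0.6462·0.0000 + 0.3538·0.0000] = 0.0000; exercise value = 0.0000 ≤ continuation, so V_uu = 0.0000
Node ud (S = 109.9): continuation = 1/1.07·[0.6462·0.0000 + 0.3538·28.5975] = 9.4571; exercise value = 0.0000 ≤ continuation, so V_ud = 9.4571
Node dd (S = 54.93): continuation = 1/1.07·[0.6462·28.5975 + 0.3538·64.2987] = 38.5329; exercise value = 45.0750 > continuation, so V_dd = 45.0750 (exercise)
Node u (S = 169): continuation = 1/1.07·[0.6462·0.0000 + 0.3538·9.4571] = 3.1274; exercise value = 0.0000 ≤ continuation, so V_u = 3.1274
Node d (S = 84.5): continuation = 1/1.07·[0.6462·9.4571 + 0.3538·45.0750] = 20.6172; exercise value = 15.5000 ≤ continuation, so V_d = 20.6172
Node 0 (S = 130): continuation = 1/1.07·[0.6462·3.1274 + 0.3538·20.6172] = 8.7066; exercise value = 0.0000 ≤ continuation, so V_0 = 8.7066

£8.71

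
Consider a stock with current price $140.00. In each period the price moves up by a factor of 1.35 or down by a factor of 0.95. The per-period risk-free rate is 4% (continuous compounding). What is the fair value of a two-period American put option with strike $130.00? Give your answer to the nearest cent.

Risk-neutral probability p = (e^0.04 − 0.95)/(1.35 − 0.95) = 0.0908/0.4000 = 0.2270
Terminal stock prices: S_uu = 255.2, S_ud = 179.5, S_dd = 126.3
Terminal payoffs (K − S): max(-125.2, 0) = 0, max(-49.55, 0) = 0, max(3.65, 0) = 3.65
Node u (S = 189): continuation = e^(−0.04)·[0.2270·0.0000 + 0.7730·0.0000] = 0.0000; exercise value = 0.0000 ≤ continuation, so V_u = 0.0000
Node d (S = 133): continuation = e^(−0.04)·[0.2270·0.0000 + 0.7730·3.6500] = 2.7107; exercise value = 0.0000 ≤ continuation, so V_d = 2.7107
Node 0 (S = 140): continuation = e^(−0.04)·[0.2270·0.0000 + 0.7730·2.7107] = 2.0132; exercise value = 0.0000 ≤ continuation, so V_0 = 2.0132

$2.01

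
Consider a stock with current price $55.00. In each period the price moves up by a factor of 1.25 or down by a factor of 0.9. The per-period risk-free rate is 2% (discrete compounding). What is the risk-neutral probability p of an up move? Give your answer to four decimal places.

p = 0.3429

Risk-neutral probability p = (1 + 0.02 − 0.9)/(1.25 − 0.9) = 0.1200/0.3500 = 0.3429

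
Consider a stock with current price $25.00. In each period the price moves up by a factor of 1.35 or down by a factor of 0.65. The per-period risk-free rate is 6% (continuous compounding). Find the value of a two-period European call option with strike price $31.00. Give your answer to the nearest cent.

Risk-neutral probability p = (e^0.06 − 0.65)/(1.35 − 0.65) = 0.4118/0.7000 = 0.5883
Terminal stock prices: S_uu = 45.56, S_ud = 21.94, S_dd = 10.56
Terminal payoffs (S − K): max(14.56, 0) = 14.56, max(-9.062, 0) = 0, max(-20.44, 0) = 0
Node u (S = 33.75): V_u = e^(−0.06)·[0.5883·14.5625 + 0.4117·0.0000] = 8.0687
Node d (S = 16.25): V_d = e^(−0.06)·[0.5883·0.0000 + 0.4117·0.0000] = 0.0000
Node 0 (S = 25): V_0 = e^(−0.06)·[0.5883·8.0687 + 0.4117·0.0000] = 4.4707

$4.47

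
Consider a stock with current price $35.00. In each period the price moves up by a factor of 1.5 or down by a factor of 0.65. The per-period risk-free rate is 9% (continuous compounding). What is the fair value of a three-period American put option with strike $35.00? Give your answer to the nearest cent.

Risk-neutral probability p = (e^0.09 − 0.65)/(1.5 − 0.65) = 0.4442/0.8500 = 0.5226
Terminal stock prices: S_uuu = 118.1, S_uud = 51.19, S_udd = 22.18, S_ddd = 9.612
Terminal payoffs (K − S): max(-83.12, 0) = 0, max(-16.19, 0) = 0, max(12.82, 0) = 12.82, max(25.39, 0) = 25.39
Node uu (S = 78.75): continuation = e^(−0.09)·[0.5226·0.0000 + 0.4774·0.0000] = 0.0000; exercise value = 0.0000 ≤ continuation, so V_uu = 0.0000
Node ud (S = 34.12): continuation = e^(−0.09)·[0.5226·0.0000 + 0.4774·12.8187] = 5.5935; exercise value = 0.8750 ≤ continuation, so V_ud = 5.5935
Node dd (S = 14.79): continuation = e^(−0.09)·[0.5226·12.8187 + 0.4774·25.3881] = 17.2001; exercise value = 20.2125 > continuation, so V_dd = 20.2125 (exercise)
Node u (S = 52.5): continuation = e^(−0.09)·[0.5226·0.0000 + 0.4774·5.5935] = 2.4407; exercise value = 0.0000 ≤ continuation, so V_u = 2.4407
Node d (S = 22.75): continuation = e^(−0.09)·[0.5226·5.5935 + 0.4774·20.2125] = 11.4910; exercise value = 12.2500 > continuation, so V_d = 12.2500 (exercise)
Node 0 (S = 35): continuation = e^(−0.09)·[0.5226·2.4407 + 0.4774·12.2500] = 6.5109; exercise value = 0.0000 ≤ continuation, so V_0 = 6.5109

$6.51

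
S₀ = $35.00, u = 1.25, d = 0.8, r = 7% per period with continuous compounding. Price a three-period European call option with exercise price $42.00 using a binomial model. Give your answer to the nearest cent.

$5.36

Risk-neutral probability p = (e^0.07 − 0.8)/(1.25 − 0.8) = 0.2725/0.4500 = 0.6056
Terminal stock prices: S_uuu = 68.36, S_uud = 43.75, S_udd = 28, S_ddd = 17.92
Terminal payoffs (S − K): max(26.36, 0) = 26.36, max(1.75, 0) = 1.75, max(-14, 0) = 0, max(-24.08, 0) = 0
Node uu (S = 54.69): V_uu = e^(−0.07)·[0.6056·26.3594 + 0.3944·1.7500] = 15.5270
Node ud (S = 35): V_ud = e^(−0.07)·[0.6056·1.7500 + 0.3944·0.0000] = 0.9881
Node dd (S = 22.4): V_dd = e^(−0.07)·[0.6056·0.0000 + 0.3944·0.0000] = 0.0000
Node u (S = 43.75): V_u = e^(−0.07)·[0.6056·15.5270 + 0.3944·0.9881] = 9.1304
Node d (S = 28): V_d = e^(−0.07)·[0.6056·0.9881 + 0.3944·0.0000] = 0.5579
Node 0 (S = 35): V_0 = e^(−0.07)·[0.6056·9.1304 + 0.3944·0.5579] = 5.3605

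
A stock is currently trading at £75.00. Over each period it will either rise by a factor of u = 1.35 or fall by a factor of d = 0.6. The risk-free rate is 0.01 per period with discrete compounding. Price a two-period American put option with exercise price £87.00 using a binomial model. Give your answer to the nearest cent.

Risk-neutral probability p = (1 + 0.01 − 0.6)/(1.35 − 0.6) = 0.4100/0.7500 = 0.5467
Terminal stock prices: S_uu = 136.7, S_ud = 60.75, S_dd = 27
Terminal payoffs (K − S): max(-49.69, 0) = 0, max(26.25, 0) = 26.25, max(60, 0) = 60
Node u (S = 101.2): continuation = 1/1.01·[0.5467·0.0000 + 0.4533·26.2500] = 11.7822; exercise value = 0.0000 ≤ continuation, so V_u = 11.7822
Node d (S = 45): continuation = 1/1.01·[0.5467·26.2500 + 0.4533·60.0000] = 41.1386; exercise value = 42.0000 > continuation, so V_d = 42.0000 (exercise)
Node 0 (S = 75): continuation = 1/1.01·[0.5467·11.7822 + 0.4533·42.0000] = 25.2286; exercise value = 12.0000 ≤ continuation, so V_0 = 25.2286

£25.23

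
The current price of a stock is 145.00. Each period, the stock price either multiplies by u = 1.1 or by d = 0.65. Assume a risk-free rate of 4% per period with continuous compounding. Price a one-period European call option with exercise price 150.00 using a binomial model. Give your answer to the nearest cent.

7.93

Risk-neutral probability p = (e^0.04 − 0.65)/(1.1 − 0.65) = 0.3908/0.4500 = 0.8685
Terminal stock prices: S_u = 159.5, S_d = 94.25
Terminal payoffs (S − K): max(9.5, 0) = 9.5, max(-55.75, 0) = 0
Node 0 (S = 145): V_0 = e^(−0.04)·[0.8685·9.5000 + 0.1315·0.0000] = 7.9269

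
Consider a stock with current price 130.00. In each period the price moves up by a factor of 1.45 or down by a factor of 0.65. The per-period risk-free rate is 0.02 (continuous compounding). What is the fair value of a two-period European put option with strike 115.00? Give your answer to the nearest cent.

Risk-neutral probability p = (e^0.02 − 0.65)/(1.45 − 0.65) = 0.3702/0.8000 = 0.4628
Terminal stock prices: S_uu = 273.3, S_ud = 122.5, S_dd = 54.93
Terminal payoffs (K − S): max(-158.3, 0) = 0, max(-7.525, 0) = 0, max(60.07, 0) = 60.07
Node u (S = 188.5): V_u = e^(−0.02)·[0.4628·0.0000 + 0.5372·0.0000] = 0.0000
Node d (S = 84.5): V_d = e^(−0.02)·[0.4628·0.0000 + 0.5372·60.0750] = 31.6361
Node 0 (S = 130): V_0 = e^(−0.02)·[0.4628·0.0000 + 0.5372·31.6361] = 16.6599

16.66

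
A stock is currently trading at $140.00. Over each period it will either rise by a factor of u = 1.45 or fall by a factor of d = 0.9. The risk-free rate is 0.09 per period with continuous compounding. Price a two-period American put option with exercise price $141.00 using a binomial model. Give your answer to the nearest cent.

$9.65

Risk-neutral probability p = (e^0.09 − 0.9)/(1.45 − 0.9) = 0.1942/0.5500 = 0.3530
Terminal stock prices: S_uu = 294.4, S_ud = 182.7, S_dd = 113.4
Terminal payoffs (K − S): max(-153.4, 0) = 0, max(-41.7, 0) = 0, max(27.6, 0) = 27.6
Node u (S = 203): continuation = e^(−0.09)·[0.3530·0.0000 + 0.6470·0.0000] = 0.0000; exercise value = 0.0000 ≤ continuation, so V_u = 0.0000
Node d (S = 126): continuation = e^(−0.09)·[0.3530·0.0000 + 0.6470·27.6000] = 16.3191; exercise value = 15.0000 ≤ continuation, so V_d = 16.3191
Node 0 (S = 140): continuation = e^(−0.09)·[0.3530·0.0000 + 0.6470·16.3191] = 9.6491; exercise value = 1.0000 ≤ continuation, so V_0 = 9.6491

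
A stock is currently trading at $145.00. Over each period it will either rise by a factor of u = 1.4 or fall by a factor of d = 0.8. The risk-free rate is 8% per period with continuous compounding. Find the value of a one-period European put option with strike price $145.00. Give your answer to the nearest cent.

$14.13

Risk-neutral probability p = (e^0.08 − 0.8)/(1.4 − 0.8) = 0.2833/0.6000 = 0.4721
Terminal stock prices: S_u = 203, S_d = 116
Terminal payoffs (K − S): max(-58, 0) = 0, max(29, 0) = 29
Node 0 (S = 145): V_0 = e^(−0.08)·[0.4721·0.0000 + 0.5279·29.0000] = 14.1309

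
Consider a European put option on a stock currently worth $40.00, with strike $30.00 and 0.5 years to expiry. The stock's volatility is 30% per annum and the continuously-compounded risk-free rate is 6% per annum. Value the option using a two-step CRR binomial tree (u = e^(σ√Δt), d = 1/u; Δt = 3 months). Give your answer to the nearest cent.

CRR parameters: u = e^(σ√Δt) = e^(0.3·√0.25) = 1.1618, d = 1/u = 0.8607
Per-period rate: rΔt = 0.06·0.25 = 0.015, so R = e^0.015 = 1.0151
Risk-neutral probability p = (e^0.015 − 0.8607)/(1.1618 − 0.8607) = 0.1544/0.3011 = 0.5128
Terminal stock prices: S_uu = 53.99, S_ud = 40, S_dd = 29.63
Terminal payoffs (K − S): max(-23.99, 0) = 0, max(-10, 0) = 0, max(0.3673, 0) = 0.3673
Node u (S = 46.47): V_u = e^(−0.015)·[0.5128·0.0000 + 0.4872·0.0000] = 0.0000
Node d (S = 34.43): V_d = e^(−0.015)·[0.5128·0.0000 + 0.4872·0.3673] = 0.1763
Node 0 (S = 40): V_0 = e^(−0.015)·[0.5128·0.0000 + 0.4872·0.1763] = 0.0846

$0.08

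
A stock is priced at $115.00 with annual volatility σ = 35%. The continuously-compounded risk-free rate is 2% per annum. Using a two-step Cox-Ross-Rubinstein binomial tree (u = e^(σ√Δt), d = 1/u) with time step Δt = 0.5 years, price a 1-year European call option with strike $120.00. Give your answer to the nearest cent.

$14.15

CRR parameters: u = e^(σ√Δt) = e^(0.35·√0.5) = 1.2808, d = 1/u = 0.7808
Per-period rate: rΔt = 0.02·0.5 = 0.01, so R = e^0.01 = 1.0101
Risk-neutral probability p = (e^0.01 − 0.7808)/(1.2808 − 0.7808) = 0.2293/0.5000 = 0.4585
Terminal stock prices: S_uu = 188.7, S_ud = 115, S_dd = 70.1
Terminal payoffs (S − K): max(68.65, 0) = 68.65, max(-5, 0) = 0, max(-49.9, 0) = 0
Node u (S = 147.3): V_u = e^(−0.01)·[0.4585·68.6525 + 0.5415·0.0000] = 31.1667
Node d (S = 89.79): V_d = e^(−0.01)·[0.4585·0.0000 + 0.5415·0.0000] = 0.0000
Node 0 (S = 115): V_0 = e^(−0.01)·[0.4585·31.1667 + 0.5415·0.0000] = 14.1490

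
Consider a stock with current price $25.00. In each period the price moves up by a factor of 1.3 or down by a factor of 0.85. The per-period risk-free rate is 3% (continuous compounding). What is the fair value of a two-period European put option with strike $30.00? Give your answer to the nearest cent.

Risk-neutral probability p = (e^0.03 − 0.85)/(1.3 − 0.85) = 0.1805/0.4500 = 0.4010
Terminal stock prices: S_uu = 42.25, S_ud = 27.62, S_dd = 18.06
Terminal payoffs (K − S): max(-12.25, 0) = 0, max(2.375, 0) = 2.375, max(11.94, 0) = 11.94
Node u (S = 32.5): V_u = e^(−0.03)·[0.4010·0.0000 + 0.5990·2.3750] = 1.3806
Node d (S = 21.25): V_d = e^(−0.03)·[0.4010·2.3750 + 0.5990·11.9375] = 7.8634
Node 0 (S = 25): V_0 = e^(−0.03)·[0.4010·1.3806 + 0.5990·7.8634] = 5.1081

$5.11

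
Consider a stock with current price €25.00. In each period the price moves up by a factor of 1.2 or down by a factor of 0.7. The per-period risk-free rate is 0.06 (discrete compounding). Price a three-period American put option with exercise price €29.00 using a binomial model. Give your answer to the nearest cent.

€4.94

Risk-neutral probability p = (1 + 0.06 − 0.7)/(1.2 − 0.7) = 0.3600/0.5000 = 0.7200
Terminal stock prices: S_uuu = 43.2, S_uud = 25.2, S_udd = 14.7, S_ddd = 8.575
Terminal payoffs (K − S): max(-14.2, 0) = 0, max(3.8, 0) = 3.8, max(14.3, 0) = 14.3, max(20.43, 0) = 20.43
Node uu (S = 36): continuation = 1/1.06·[0.7200·0.0000 + 0.2800·3.8000] = 1.0038; exercise value = 0.0000 ≤ continuation, so V_uu = 1.0038
Node ud (S = 21): continuation = 1/1.06·[0.7200·3.8000 + 0.2800·14.3000] = 6.3585; exercise value = 8.0000 > continuation, so V_ud = 8.0000 (exercise)
Node dd (S = 12.25): continuation = 1/1.06·[0.7200·14.3000 + 0.2800·20.4250] = 15.1085; exercise value = 16.7500 > continuation, so V_dd = 16.7500 (exercise)
Node u (S = 30): continuation = 1/1.06·[0.7200·1.0038 + 0.2800·8.0000] = 2.7950; exercise value = 0.0000 ≤ continuation, so V_u = 2.7950
Node d (S = 17.5): continuation = 1/1.06·[0.7200·8.0000 + 0.2800·16.7500] = 9.8585; exercise value = 11.5000 > continuation, so V_d = 11.5000 (exercise)
Node 0 (S = 25): continuation = 1/1.06·[0.7200·2.7950 + 0.2800·11.5000] = 4.9362; exercise value = 4.0000 ≤ continuation, so V_0 = 4.9362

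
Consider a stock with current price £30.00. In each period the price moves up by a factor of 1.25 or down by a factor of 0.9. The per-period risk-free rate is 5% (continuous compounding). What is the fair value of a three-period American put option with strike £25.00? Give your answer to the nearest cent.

£0.49

Risk-neutral probability p = (e^0.05 − 0.9)/(1.25 − 0.9) = 0.1513/0.3500 = 0.4322
Terminal stock prices: S_uuu = 58.59, S_uud = 42.19, S_udd = 30.38, S_ddd = 21.87
Terminal payoffs (K − S): max(-33.59, 0) = 0, max(-17.19, 0) = 0, max(-5.375, 0) = 0, max(3.13, 0) = 3.13
Node uu (S = 46.88): continuation = e^(−0.05)·[0.4322·0.0000 + 0.5678·0.0000] = 0.0000; exercise value = 0.0000 ≤ continuation, so V_uu = 0.0000
Node ud (S = 33.75): continuation = e^(−0.05)·[0.4322·0.0000 + 0.5678·0.0000] = 0.0000; exercise value = 0.0000 ≤ continuation, so V_ud = 0.0000
Node dd (S = 24.3): continuation = e^(−0.05)·[0.4322·0.0000 + 0.5678·3.1300] = 1.6905; exercise value = 0.7000 ≤ continuation, so V_dd = 1.6905
Node u (S = 37.5): continuation = e^(−0.05)·[0.4322·0.0000 + 0.5678·0.0000] = 0.0000; exercise value = 0.0000 ≤ continuation, so V_u = 0.0000
Node d (S = 27): continuation = e^(−0.05)·[0.4322·0.0000 + 0.5678·1.6905] = 0.9131; exercise value = 0.0000 ≤ continuation, so V_d = 0.9131
Node 0 (S = 30): continuation = e^(−0.05)·[0.4322·0.0000 + 0.5678·0.9131] = 0.4932; exercise value = 0.0000 ≤ continuation, so V_0 = 0.4932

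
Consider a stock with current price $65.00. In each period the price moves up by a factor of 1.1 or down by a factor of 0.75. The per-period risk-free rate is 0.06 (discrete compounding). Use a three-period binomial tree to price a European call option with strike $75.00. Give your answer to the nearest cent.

$6.72

Risk-neutral probability p = (1 + 0.06 − 0.75)/(1.1 − 0.75) = 0.3100/0.3500 = 0.8857
Terminal stock prices: S_uuu = 86.52, S_uud = 58.99, S_udd = 40.22, S_ddd = 27.42
Terminal payoffs (S − K): max(11.52, 0) = 11.52, max(-16.01, 0) = 0, max(-34.78, 0) = 0, max(-47.58, 0) = 0
Node uu (S = 78.65): V_uu = 1/1.06·[0.8857·11.5150 + 0.1143·0.0000] = 9.6217
Node ud (S = 53.62): V_ud = 1/1.06·[0.8857·0.0000 + 0.1143·0.0000] = 0.0000
Node dd (S = 36.56): V_dd = 1/1.06·[0.8857·0.0000 + 0.1143·0.0000] = 0.0000
Node u (S = 71.5): V_u = 1/1.06·[0.8857·9.6217 + 0.1143·0.0000] = 8.0397
Node d (S = 48.75): V_d = 1/1.06·[0.8857·0.0000 + 0.1143·0.0000] = 0.0000
Node 0 (S = 65): V_0 = 1/1.06·[0.8857·8.0397 + 0.1143·0.0000] = 6.7178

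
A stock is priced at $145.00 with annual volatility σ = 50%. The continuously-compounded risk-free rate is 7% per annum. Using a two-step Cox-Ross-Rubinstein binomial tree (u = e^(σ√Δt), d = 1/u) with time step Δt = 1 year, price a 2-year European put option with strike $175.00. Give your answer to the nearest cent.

CRR parameters: u = e^(σ√Δt) = e^(0.5·√1) = 1.6487, d = 1/u = 0.6065
Per-period rate: rΔt = 0.07·1 = 0.07, so R = e^0.07 = 1.0725
Risk-neutral probability p = (e^0.07 − 0.6065)/(1.6487 − 0.6065) = 0.4660/1.0422 = 0.4471
Terminal stock prices: S_uu = 394.2, S_ud = 145, S_dd = 53.34
Terminal payoffs (K − S): max(-219.2, 0) = 0, max(30, 0) = 30, max(121.7, 0) = 121.7
Node u (S = 239.1): V_u = e^(−0.07)·[0.4471·0.0000 + 0.5529·30.0000] = 15.4652
Node d (S = 87.95): V_d = e^(−0.07)·[0.4471·30.0000 + 0.5529·121.6575] = 75.2220
Node 0 (S = 145): V_0 = e^(−0.07)·[0.4471·15.4652 + 0.5529·75.2220] = 45.2248

$45.22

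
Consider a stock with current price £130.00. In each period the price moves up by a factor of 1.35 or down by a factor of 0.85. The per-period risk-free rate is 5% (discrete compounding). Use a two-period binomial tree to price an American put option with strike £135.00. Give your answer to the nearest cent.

Risk-neutral probability p = (1 + 0.05 − 0.85)/(1.35 − 0.85) = 0.2000/0.5000 = 0.4000
Terminal stock prices: S_uu = 236.9, S_ud = 149.2, S_dd = 93.92
Terminal payoffs (K − S): max(-101.9, 0) = 0, max(-14.17, 0) = 0, max(41.08, 0) = 41.08
Node u (S = 175.5): continuation = 1/1.05·[0.4000·0.0000 + 0.6000·0.0000] = 0.0000; exercise value = 0.0000 ≤ continuation, so V_u = 0.0000
Node d (S = 110.5): continuation = 1/1.05·[0.4000·0.0000 + 0.6000·41.0750] = 23.4714; exercise value = 24.5000 > continuation, so V_d = 24.5000 (exercise)
Node 0 (S = 130): continuation = 1/1.05·[0.4000·0.0000 + 0.6000·24.5000] = 14.0000; exercise value = 5.0000 ≤ continuation, so V_0 = 14.0000

£14.00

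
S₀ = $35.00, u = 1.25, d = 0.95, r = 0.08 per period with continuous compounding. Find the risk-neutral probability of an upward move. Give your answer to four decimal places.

p = 0.4443

Risk-neutral probability p = (e^0.08 − 0.95)/(1.25 − 0.95) = 0.1333/0.3000 = 0.4443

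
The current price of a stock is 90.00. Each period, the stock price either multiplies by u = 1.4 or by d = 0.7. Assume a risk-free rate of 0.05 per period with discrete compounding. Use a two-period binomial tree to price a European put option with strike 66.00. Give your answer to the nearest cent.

Risk-neutral probability p = (1 + 0.05 − 0.7)/(1.4 − 0.7) = 0.3500/0.7000 = 0.5000
Terminal stock prices: S_uu = 176.4, S_ud = 88.2, S_dd = 44.1
Terminal payoffs (K − S): max(-110.4, 0) = 0, max(-22.2, 0) = 0, max(21.9, 0) = 21.9
Node u (S = 126): V_u = 1/1.05·[0.5000·0.0000 + 0.5000·0.0000] = 0.0000
Node d (S = 63): V_d = 1/1.05·[0.5000·0.0000 + 0.5000·21.9000] = 10.4286
Node 0 (S = 90): V_0 = 1/1.05·[0.5000·0.0000 + 0.5000·10.4286] = 4.9660

4.97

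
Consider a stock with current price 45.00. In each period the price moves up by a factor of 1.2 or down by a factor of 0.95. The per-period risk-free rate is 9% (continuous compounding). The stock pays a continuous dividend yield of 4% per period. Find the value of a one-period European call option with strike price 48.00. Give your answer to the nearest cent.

Per-period risk-free factor R = e^0.09 = 1.0942; dividend-adjusted growth = e^(0.09−0.04) = 1.0513.
Risk-neutral probability p = (1.0513 − 0.95)/(1.2 − 0.95) = 0.1013/0.2500 = 0.4051
Terminal stock prices: S_u = 54, S_d = 42.75
Terminal payoffs (S − K): max(6, 0) = 6, max(-5.25, 0) = 0
Node 0 (S = 45): V_0 = e^(−0.09)·[0.4051·6.0000 + 0.5949·0.0000] = 2.2213

2.22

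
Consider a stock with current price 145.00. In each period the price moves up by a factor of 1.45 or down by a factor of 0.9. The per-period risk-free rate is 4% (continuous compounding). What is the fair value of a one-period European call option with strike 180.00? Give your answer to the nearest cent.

Risk-neutral probability p = (e^0.04 − 0.9)/(1.45 − 0.9) = 0.1408/0.5500 = 0.2560
Terminal stock prices: S_u = 210.2, S_d = 130.5
Terminal payoffs (S − K): max(30.25, 0) = 30.25, max(-49.5, 0) = 0
Node 0 (S = 145): V_0 = e^(−0.04)·[0.2560·30.2500 + 0.7440·0.0000] = 7.4409

7.44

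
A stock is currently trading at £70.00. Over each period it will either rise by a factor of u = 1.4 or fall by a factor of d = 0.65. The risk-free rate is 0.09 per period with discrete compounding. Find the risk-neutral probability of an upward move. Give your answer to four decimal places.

Risk-neutral probability p = (1 + 0.09 − 0.65)/(1.4 − 0.65) = 0.4400/0.7500 = 0.5867

p = 0.5867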